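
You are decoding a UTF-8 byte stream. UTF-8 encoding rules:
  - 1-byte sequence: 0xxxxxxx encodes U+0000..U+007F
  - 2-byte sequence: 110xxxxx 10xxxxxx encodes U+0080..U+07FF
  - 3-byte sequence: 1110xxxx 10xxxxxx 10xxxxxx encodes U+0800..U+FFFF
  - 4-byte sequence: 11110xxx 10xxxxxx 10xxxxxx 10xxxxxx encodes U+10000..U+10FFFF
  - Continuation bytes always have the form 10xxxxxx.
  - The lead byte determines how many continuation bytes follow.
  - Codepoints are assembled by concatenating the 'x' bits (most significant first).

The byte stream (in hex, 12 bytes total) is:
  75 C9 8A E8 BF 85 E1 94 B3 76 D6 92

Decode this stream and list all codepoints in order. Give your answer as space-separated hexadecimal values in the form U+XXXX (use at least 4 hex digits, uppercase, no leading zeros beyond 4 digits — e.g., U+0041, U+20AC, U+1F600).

Answer: U+0075 U+024A U+8FC5 U+1533 U+0076 U+0592

Derivation:
Byte[0]=75: 1-byte ASCII. cp=U+0075
Byte[1]=C9: 2-byte lead, need 1 cont bytes. acc=0x9
Byte[2]=8A: continuation. acc=(acc<<6)|0x0A=0x24A
Completed: cp=U+024A (starts at byte 1)
Byte[3]=E8: 3-byte lead, need 2 cont bytes. acc=0x8
Byte[4]=BF: continuation. acc=(acc<<6)|0x3F=0x23F
Byte[5]=85: continuation. acc=(acc<<6)|0x05=0x8FC5
Completed: cp=U+8FC5 (starts at byte 3)
Byte[6]=E1: 3-byte lead, need 2 cont bytes. acc=0x1
Byte[7]=94: continuation. acc=(acc<<6)|0x14=0x54
Byte[8]=B3: continuation. acc=(acc<<6)|0x33=0x1533
Completed: cp=U+1533 (starts at byte 6)
Byte[9]=76: 1-byte ASCII. cp=U+0076
Byte[10]=D6: 2-byte lead, need 1 cont bytes. acc=0x16
Byte[11]=92: continuation. acc=(acc<<6)|0x12=0x592
Completed: cp=U+0592 (starts at byte 10)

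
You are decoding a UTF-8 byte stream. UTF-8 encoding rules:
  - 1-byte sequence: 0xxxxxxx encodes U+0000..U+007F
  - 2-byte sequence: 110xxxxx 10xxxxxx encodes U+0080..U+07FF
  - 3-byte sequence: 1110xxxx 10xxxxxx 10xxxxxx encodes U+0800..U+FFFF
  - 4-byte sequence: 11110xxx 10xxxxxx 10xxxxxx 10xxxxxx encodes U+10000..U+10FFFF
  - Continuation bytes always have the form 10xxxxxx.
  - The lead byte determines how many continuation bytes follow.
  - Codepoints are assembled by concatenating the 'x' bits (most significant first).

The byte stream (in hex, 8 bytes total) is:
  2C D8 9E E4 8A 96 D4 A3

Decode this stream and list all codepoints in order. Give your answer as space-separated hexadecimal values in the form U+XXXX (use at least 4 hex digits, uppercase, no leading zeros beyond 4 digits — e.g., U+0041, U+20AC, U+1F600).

Answer: U+002C U+061E U+4296 U+0523

Derivation:
Byte[0]=2C: 1-byte ASCII. cp=U+002C
Byte[1]=D8: 2-byte lead, need 1 cont bytes. acc=0x18
Byte[2]=9E: continuation. acc=(acc<<6)|0x1E=0x61E
Completed: cp=U+061E (starts at byte 1)
Byte[3]=E4: 3-byte lead, need 2 cont bytes. acc=0x4
Byte[4]=8A: continuation. acc=(acc<<6)|0x0A=0x10A
Byte[5]=96: continuation. acc=(acc<<6)|0x16=0x4296
Completed: cp=U+4296 (starts at byte 3)
Byte[6]=D4: 2-byte lead, need 1 cont bytes. acc=0x14
Byte[7]=A3: continuation. acc=(acc<<6)|0x23=0x523
Completed: cp=U+0523 (starts at byte 6)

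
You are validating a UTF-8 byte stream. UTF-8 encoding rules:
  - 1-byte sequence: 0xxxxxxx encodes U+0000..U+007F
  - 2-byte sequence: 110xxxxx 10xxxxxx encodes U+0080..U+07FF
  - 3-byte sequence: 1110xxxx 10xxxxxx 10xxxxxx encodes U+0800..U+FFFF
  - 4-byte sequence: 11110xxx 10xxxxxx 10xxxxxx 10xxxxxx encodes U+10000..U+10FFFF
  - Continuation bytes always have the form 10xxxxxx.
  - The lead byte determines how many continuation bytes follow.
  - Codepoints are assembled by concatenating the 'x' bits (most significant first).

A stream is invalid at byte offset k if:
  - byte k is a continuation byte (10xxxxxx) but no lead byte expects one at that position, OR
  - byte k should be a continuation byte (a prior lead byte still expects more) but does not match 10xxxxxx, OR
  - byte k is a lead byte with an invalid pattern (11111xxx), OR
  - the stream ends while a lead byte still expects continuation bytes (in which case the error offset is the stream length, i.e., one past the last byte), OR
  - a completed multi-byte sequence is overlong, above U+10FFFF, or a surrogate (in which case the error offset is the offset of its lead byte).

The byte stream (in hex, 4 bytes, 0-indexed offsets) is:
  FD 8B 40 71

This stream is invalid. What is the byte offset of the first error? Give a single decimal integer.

Answer: 0

Derivation:
Byte[0]=FD: INVALID lead byte (not 0xxx/110x/1110/11110)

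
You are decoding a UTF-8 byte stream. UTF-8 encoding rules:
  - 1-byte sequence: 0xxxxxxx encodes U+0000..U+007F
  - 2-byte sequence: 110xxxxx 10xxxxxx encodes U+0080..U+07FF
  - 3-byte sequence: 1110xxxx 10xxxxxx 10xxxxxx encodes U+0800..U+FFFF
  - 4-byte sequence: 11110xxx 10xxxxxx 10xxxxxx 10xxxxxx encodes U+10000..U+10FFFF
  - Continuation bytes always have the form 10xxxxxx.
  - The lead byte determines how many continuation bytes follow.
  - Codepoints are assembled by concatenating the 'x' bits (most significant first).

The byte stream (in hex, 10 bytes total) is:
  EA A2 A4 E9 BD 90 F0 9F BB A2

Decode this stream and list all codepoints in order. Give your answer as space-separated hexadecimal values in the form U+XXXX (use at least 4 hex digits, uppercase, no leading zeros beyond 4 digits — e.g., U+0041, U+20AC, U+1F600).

Byte[0]=EA: 3-byte lead, need 2 cont bytes. acc=0xA
Byte[1]=A2: continuation. acc=(acc<<6)|0x22=0x2A2
Byte[2]=A4: continuation. acc=(acc<<6)|0x24=0xA8A4
Completed: cp=U+A8A4 (starts at byte 0)
Byte[3]=E9: 3-byte lead, need 2 cont bytes. acc=0x9
Byte[4]=BD: continuation. acc=(acc<<6)|0x3D=0x27D
Byte[5]=90: continuation. acc=(acc<<6)|0x10=0x9F50
Completed: cp=U+9F50 (starts at byte 3)
Byte[6]=F0: 4-byte lead, need 3 cont bytes. acc=0x0
Byte[7]=9F: continuation. acc=(acc<<6)|0x1F=0x1F
Byte[8]=BB: continuation. acc=(acc<<6)|0x3B=0x7FB
Byte[9]=A2: continuation. acc=(acc<<6)|0x22=0x1FEE2
Completed: cp=U+1FEE2 (starts at byte 6)

Answer: U+A8A4 U+9F50 U+1FEE2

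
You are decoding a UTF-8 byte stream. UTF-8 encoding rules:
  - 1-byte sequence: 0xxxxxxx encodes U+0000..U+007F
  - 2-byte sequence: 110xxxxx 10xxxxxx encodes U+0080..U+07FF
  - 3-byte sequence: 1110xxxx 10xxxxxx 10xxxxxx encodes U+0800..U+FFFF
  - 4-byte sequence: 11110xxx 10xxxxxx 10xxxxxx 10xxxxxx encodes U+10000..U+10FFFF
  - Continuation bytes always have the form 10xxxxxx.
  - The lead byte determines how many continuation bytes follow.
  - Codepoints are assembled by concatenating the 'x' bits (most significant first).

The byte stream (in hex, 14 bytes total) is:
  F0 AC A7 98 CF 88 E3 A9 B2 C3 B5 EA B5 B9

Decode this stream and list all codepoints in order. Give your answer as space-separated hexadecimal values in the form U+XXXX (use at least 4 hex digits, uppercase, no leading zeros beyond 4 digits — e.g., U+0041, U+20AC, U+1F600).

Byte[0]=F0: 4-byte lead, need 3 cont bytes. acc=0x0
Byte[1]=AC: continuation. acc=(acc<<6)|0x2C=0x2C
Byte[2]=A7: continuation. acc=(acc<<6)|0x27=0xB27
Byte[3]=98: continuation. acc=(acc<<6)|0x18=0x2C9D8
Completed: cp=U+2C9D8 (starts at byte 0)
Byte[4]=CF: 2-byte lead, need 1 cont bytes. acc=0xF
Byte[5]=88: continuation. acc=(acc<<6)|0x08=0x3C8
Completed: cp=U+03C8 (starts at byte 4)
Byte[6]=E3: 3-byte lead, need 2 cont bytes. acc=0x3
Byte[7]=A9: continuation. acc=(acc<<6)|0x29=0xE9
Byte[8]=B2: continuation. acc=(acc<<6)|0x32=0x3A72
Completed: cp=U+3A72 (starts at byte 6)
Byte[9]=C3: 2-byte lead, need 1 cont bytes. acc=0x3
Byte[10]=B5: continuation. acc=(acc<<6)|0x35=0xF5
Completed: cp=U+00F5 (starts at byte 9)
Byte[11]=EA: 3-byte lead, need 2 cont bytes. acc=0xA
Byte[12]=B5: continuation. acc=(acc<<6)|0x35=0x2B5
Byte[13]=B9: continuation. acc=(acc<<6)|0x39=0xAD79
Completed: cp=U+AD79 (starts at byte 11)

Answer: U+2C9D8 U+03C8 U+3A72 U+00F5 U+AD79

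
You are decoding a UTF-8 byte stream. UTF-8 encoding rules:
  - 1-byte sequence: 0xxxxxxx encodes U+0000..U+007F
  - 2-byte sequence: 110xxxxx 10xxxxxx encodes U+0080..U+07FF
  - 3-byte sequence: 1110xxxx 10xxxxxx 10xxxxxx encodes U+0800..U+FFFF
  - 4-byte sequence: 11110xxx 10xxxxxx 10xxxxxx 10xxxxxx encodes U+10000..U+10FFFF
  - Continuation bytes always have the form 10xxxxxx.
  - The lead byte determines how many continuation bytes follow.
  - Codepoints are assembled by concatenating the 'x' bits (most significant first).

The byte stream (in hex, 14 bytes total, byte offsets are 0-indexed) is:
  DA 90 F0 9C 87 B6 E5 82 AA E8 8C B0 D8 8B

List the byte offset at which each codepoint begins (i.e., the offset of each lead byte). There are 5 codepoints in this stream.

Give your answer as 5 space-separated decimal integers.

Byte[0]=DA: 2-byte lead, need 1 cont bytes. acc=0x1A
Byte[1]=90: continuation. acc=(acc<<6)|0x10=0x690
Completed: cp=U+0690 (starts at byte 0)
Byte[2]=F0: 4-byte lead, need 3 cont bytes. acc=0x0
Byte[3]=9C: continuation. acc=(acc<<6)|0x1C=0x1C
Byte[4]=87: continuation. acc=(acc<<6)|0x07=0x707
Byte[5]=B6: continuation. acc=(acc<<6)|0x36=0x1C1F6
Completed: cp=U+1C1F6 (starts at byte 2)
Byte[6]=E5: 3-byte lead, need 2 cont bytes. acc=0x5
Byte[7]=82: continuation. acc=(acc<<6)|0x02=0x142
Byte[8]=AA: continuation. acc=(acc<<6)|0x2A=0x50AA
Completed: cp=U+50AA (starts at byte 6)
Byte[9]=E8: 3-byte lead, need 2 cont bytes. acc=0x8
Byte[10]=8C: continuation. acc=(acc<<6)|0x0C=0x20C
Byte[11]=B0: continuation. acc=(acc<<6)|0x30=0x8330
Completed: cp=U+8330 (starts at byte 9)
Byte[12]=D8: 2-byte lead, need 1 cont bytes. acc=0x18
Byte[13]=8B: continuation. acc=(acc<<6)|0x0B=0x60B
Completed: cp=U+060B (starts at byte 12)

Answer: 0 2 6 9 12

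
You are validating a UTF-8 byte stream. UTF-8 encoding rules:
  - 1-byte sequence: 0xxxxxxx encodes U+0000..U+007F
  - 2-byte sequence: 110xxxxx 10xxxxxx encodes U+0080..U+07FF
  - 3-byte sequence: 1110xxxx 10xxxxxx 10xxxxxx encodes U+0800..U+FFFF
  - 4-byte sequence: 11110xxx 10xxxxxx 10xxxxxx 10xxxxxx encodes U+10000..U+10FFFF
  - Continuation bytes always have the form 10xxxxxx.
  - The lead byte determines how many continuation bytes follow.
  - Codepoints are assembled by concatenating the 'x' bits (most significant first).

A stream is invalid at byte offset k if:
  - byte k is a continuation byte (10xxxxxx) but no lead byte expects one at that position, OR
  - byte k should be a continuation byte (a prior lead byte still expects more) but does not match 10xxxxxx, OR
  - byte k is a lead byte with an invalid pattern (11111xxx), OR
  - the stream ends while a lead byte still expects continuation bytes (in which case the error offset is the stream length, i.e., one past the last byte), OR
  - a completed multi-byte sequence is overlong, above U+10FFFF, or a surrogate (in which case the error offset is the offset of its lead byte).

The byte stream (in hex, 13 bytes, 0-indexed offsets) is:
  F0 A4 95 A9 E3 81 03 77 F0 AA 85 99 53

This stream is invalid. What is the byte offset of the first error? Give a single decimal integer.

Byte[0]=F0: 4-byte lead, need 3 cont bytes. acc=0x0
Byte[1]=A4: continuation. acc=(acc<<6)|0x24=0x24
Byte[2]=95: continuation. acc=(acc<<6)|0x15=0x915
Byte[3]=A9: continuation. acc=(acc<<6)|0x29=0x24569
Completed: cp=U+24569 (starts at byte 0)
Byte[4]=E3: 3-byte lead, need 2 cont bytes. acc=0x3
Byte[5]=81: continuation. acc=(acc<<6)|0x01=0xC1
Byte[6]=03: expected 10xxxxxx continuation. INVALID

Answer: 6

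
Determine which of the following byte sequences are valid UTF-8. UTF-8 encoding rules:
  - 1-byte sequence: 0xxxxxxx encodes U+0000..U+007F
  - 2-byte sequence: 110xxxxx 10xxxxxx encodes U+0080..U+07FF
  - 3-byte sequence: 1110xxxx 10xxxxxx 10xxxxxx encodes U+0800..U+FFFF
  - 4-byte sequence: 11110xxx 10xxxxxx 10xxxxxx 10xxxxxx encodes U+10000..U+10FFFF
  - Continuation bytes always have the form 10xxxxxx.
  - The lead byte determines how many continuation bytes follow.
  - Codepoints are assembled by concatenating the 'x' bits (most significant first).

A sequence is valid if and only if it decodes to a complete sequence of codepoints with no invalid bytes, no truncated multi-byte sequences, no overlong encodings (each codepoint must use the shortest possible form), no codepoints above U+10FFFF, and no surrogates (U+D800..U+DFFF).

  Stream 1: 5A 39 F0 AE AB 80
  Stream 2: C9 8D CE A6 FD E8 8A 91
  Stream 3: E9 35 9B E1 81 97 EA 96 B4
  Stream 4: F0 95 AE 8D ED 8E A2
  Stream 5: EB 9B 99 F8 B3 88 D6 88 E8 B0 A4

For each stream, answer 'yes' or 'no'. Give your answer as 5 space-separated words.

Stream 1: decodes cleanly. VALID
Stream 2: error at byte offset 4. INVALID
Stream 3: error at byte offset 1. INVALID
Stream 4: decodes cleanly. VALID
Stream 5: error at byte offset 3. INVALID

Answer: yes no no yes no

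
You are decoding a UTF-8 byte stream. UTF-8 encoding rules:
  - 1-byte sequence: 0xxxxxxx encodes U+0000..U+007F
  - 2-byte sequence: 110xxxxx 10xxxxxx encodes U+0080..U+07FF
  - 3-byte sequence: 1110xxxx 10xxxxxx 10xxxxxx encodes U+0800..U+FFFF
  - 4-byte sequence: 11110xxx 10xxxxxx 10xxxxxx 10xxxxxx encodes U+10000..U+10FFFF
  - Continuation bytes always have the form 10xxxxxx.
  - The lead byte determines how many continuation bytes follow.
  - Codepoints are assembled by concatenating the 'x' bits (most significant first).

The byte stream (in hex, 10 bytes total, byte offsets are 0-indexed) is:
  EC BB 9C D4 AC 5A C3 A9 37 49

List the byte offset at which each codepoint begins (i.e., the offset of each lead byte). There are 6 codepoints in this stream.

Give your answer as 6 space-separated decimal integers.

Byte[0]=EC: 3-byte lead, need 2 cont bytes. acc=0xC
Byte[1]=BB: continuation. acc=(acc<<6)|0x3B=0x33B
Byte[2]=9C: continuation. acc=(acc<<6)|0x1C=0xCEDC
Completed: cp=U+CEDC (starts at byte 0)
Byte[3]=D4: 2-byte lead, need 1 cont bytes. acc=0x14
Byte[4]=AC: continuation. acc=(acc<<6)|0x2C=0x52C
Completed: cp=U+052C (starts at byte 3)
Byte[5]=5A: 1-byte ASCII. cp=U+005A
Byte[6]=C3: 2-byte lead, need 1 cont bytes. acc=0x3
Byte[7]=A9: continuation. acc=(acc<<6)|0x29=0xE9
Completed: cp=U+00E9 (starts at byte 6)
Byte[8]=37: 1-byte ASCII. cp=U+0037
Byte[9]=49: 1-byte ASCII. cp=U+0049

Answer: 0 3 5 6 8 9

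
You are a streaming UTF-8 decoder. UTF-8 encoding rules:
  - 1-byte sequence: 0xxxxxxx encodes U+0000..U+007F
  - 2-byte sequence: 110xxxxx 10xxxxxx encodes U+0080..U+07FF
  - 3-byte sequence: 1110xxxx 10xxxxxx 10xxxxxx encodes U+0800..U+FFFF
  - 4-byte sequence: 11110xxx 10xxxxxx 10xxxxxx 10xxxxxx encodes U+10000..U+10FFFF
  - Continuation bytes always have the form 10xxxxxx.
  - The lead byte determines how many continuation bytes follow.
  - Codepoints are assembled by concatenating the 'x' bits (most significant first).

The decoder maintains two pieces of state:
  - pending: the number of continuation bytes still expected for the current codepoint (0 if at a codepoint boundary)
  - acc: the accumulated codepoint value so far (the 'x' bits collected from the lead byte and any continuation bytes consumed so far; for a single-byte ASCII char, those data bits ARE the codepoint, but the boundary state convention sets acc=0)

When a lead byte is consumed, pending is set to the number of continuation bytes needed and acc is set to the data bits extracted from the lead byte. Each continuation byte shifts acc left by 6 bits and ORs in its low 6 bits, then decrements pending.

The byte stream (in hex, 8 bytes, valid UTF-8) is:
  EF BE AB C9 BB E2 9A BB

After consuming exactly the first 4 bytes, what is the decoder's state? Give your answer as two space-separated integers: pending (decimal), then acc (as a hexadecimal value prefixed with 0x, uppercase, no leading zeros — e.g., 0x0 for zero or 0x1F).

Byte[0]=EF: 3-byte lead. pending=2, acc=0xF
Byte[1]=BE: continuation. acc=(acc<<6)|0x3E=0x3FE, pending=1
Byte[2]=AB: continuation. acc=(acc<<6)|0x2B=0xFFAB, pending=0
Byte[3]=C9: 2-byte lead. pending=1, acc=0x9

Answer: 1 0x9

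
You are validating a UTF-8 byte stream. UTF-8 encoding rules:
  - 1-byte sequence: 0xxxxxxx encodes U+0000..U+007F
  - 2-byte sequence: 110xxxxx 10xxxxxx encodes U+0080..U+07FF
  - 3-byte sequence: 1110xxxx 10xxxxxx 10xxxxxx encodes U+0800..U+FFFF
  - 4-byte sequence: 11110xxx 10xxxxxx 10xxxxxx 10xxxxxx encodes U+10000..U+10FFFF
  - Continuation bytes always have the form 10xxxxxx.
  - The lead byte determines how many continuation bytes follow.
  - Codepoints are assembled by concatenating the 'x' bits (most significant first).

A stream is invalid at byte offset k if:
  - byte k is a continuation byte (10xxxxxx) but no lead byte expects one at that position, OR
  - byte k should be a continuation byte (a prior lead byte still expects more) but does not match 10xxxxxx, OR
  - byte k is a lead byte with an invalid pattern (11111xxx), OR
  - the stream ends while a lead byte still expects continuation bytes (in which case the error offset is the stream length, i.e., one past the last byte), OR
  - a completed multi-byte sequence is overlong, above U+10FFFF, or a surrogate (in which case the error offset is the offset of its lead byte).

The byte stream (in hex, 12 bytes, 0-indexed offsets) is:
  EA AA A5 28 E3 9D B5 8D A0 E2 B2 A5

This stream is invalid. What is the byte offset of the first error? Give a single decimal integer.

Byte[0]=EA: 3-byte lead, need 2 cont bytes. acc=0xA
Byte[1]=AA: continuation. acc=(acc<<6)|0x2A=0x2AA
Byte[2]=A5: continuation. acc=(acc<<6)|0x25=0xAAA5
Completed: cp=U+AAA5 (starts at byte 0)
Byte[3]=28: 1-byte ASCII. cp=U+0028
Byte[4]=E3: 3-byte lead, need 2 cont bytes. acc=0x3
Byte[5]=9D: continuation. acc=(acc<<6)|0x1D=0xDD
Byte[6]=B5: continuation. acc=(acc<<6)|0x35=0x3775
Completed: cp=U+3775 (starts at byte 4)
Byte[7]=8D: INVALID lead byte (not 0xxx/110x/1110/11110)

Answer: 7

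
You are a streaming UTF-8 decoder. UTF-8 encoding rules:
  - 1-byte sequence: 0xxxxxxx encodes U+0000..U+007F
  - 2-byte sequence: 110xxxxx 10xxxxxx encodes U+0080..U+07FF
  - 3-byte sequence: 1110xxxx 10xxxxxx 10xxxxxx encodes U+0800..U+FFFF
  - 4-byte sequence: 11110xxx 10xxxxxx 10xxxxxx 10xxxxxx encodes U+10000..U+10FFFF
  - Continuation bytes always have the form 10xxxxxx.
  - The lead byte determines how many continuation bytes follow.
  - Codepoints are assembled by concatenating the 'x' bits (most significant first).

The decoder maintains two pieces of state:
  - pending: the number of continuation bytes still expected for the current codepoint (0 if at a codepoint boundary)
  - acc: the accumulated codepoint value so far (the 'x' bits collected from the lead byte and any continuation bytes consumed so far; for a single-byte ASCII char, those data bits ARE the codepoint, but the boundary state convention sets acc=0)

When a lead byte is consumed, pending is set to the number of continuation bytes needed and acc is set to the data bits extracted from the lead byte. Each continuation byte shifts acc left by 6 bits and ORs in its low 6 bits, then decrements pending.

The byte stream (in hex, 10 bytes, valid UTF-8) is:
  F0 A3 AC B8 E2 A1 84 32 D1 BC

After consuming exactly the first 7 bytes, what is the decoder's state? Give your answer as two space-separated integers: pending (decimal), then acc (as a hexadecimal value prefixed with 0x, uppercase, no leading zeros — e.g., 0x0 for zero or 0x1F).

Byte[0]=F0: 4-byte lead. pending=3, acc=0x0
Byte[1]=A3: continuation. acc=(acc<<6)|0x23=0x23, pending=2
Byte[2]=AC: continuation. acc=(acc<<6)|0x2C=0x8EC, pending=1
Byte[3]=B8: continuation. acc=(acc<<6)|0x38=0x23B38, pending=0
Byte[4]=E2: 3-byte lead. pending=2, acc=0x2
Byte[5]=A1: continuation. acc=(acc<<6)|0x21=0xA1, pending=1
Byte[6]=84: continuation. acc=(acc<<6)|0x04=0x2844, pending=0

Answer: 0 0x2844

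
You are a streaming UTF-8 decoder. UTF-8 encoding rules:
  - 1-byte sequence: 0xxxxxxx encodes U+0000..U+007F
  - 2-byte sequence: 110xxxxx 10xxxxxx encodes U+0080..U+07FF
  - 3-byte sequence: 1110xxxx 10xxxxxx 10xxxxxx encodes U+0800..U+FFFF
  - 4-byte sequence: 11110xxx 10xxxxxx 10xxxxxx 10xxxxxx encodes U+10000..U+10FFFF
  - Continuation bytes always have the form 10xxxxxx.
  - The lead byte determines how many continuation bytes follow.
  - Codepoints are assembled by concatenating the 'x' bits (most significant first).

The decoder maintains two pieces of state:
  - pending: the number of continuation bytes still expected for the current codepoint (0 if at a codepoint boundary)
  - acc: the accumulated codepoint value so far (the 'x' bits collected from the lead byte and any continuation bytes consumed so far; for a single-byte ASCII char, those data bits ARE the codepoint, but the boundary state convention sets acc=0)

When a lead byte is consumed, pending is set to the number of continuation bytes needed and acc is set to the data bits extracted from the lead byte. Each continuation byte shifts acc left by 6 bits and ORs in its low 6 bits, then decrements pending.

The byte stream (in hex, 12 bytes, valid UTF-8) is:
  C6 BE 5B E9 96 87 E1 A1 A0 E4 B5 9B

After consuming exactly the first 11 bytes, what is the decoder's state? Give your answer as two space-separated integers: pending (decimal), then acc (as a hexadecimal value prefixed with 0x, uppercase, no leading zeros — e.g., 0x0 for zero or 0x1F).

Byte[0]=C6: 2-byte lead. pending=1, acc=0x6
Byte[1]=BE: continuation. acc=(acc<<6)|0x3E=0x1BE, pending=0
Byte[2]=5B: 1-byte. pending=0, acc=0x0
Byte[3]=E9: 3-byte lead. pending=2, acc=0x9
Byte[4]=96: continuation. acc=(acc<<6)|0x16=0x256, pending=1
Byte[5]=87: continuation. acc=(acc<<6)|0x07=0x9587, pending=0
Byte[6]=E1: 3-byte lead. pending=2, acc=0x1
Byte[7]=A1: continuation. acc=(acc<<6)|0x21=0x61, pending=1
Byte[8]=A0: continuation. acc=(acc<<6)|0x20=0x1860, pending=0
Byte[9]=E4: 3-byte lead. pending=2, acc=0x4
Byte[10]=B5: continuation. acc=(acc<<6)|0x35=0x135, pending=1

Answer: 1 0x135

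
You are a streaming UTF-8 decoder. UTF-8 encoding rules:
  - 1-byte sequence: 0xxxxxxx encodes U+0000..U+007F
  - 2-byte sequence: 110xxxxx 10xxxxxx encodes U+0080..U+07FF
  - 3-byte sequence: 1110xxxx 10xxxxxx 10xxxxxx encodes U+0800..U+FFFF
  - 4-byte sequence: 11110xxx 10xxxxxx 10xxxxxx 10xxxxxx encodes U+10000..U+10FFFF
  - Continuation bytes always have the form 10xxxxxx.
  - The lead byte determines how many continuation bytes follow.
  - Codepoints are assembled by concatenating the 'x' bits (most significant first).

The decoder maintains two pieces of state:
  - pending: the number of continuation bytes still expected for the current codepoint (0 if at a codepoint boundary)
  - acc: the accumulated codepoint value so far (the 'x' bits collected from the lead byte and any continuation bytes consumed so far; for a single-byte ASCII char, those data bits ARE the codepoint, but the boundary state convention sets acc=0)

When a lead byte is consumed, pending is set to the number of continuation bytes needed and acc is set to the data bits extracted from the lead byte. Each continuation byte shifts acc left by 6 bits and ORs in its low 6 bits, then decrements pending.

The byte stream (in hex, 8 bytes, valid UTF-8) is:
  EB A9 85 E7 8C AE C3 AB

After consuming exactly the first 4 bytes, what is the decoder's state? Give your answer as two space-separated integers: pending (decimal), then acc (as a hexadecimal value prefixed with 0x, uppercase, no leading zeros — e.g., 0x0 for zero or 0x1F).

Byte[0]=EB: 3-byte lead. pending=2, acc=0xB
Byte[1]=A9: continuation. acc=(acc<<6)|0x29=0x2E9, pending=1
Byte[2]=85: continuation. acc=(acc<<6)|0x05=0xBA45, pending=0
Byte[3]=E7: 3-byte lead. pending=2, acc=0x7

Answer: 2 0x7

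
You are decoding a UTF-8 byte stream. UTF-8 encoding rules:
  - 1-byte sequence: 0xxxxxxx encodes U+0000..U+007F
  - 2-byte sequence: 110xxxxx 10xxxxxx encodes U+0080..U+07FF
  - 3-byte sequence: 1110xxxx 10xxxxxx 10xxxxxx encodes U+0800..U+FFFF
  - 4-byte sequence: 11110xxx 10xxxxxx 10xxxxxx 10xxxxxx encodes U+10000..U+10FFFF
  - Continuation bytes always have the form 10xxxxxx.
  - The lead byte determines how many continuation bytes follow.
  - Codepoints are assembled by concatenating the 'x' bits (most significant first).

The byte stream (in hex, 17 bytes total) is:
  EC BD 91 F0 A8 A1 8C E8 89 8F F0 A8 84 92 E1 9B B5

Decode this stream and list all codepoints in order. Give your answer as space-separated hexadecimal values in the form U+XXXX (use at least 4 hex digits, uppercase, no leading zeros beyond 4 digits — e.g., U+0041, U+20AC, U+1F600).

Byte[0]=EC: 3-byte lead, need 2 cont bytes. acc=0xC
Byte[1]=BD: continuation. acc=(acc<<6)|0x3D=0x33D
Byte[2]=91: continuation. acc=(acc<<6)|0x11=0xCF51
Completed: cp=U+CF51 (starts at byte 0)
Byte[3]=F0: 4-byte lead, need 3 cont bytes. acc=0x0
Byte[4]=A8: continuation. acc=(acc<<6)|0x28=0x28
Byte[5]=A1: continuation. acc=(acc<<6)|0x21=0xA21
Byte[6]=8C: continuation. acc=(acc<<6)|0x0C=0x2884C
Completed: cp=U+2884C (starts at byte 3)
Byte[7]=E8: 3-byte lead, need 2 cont bytes. acc=0x8
Byte[8]=89: continuation. acc=(acc<<6)|0x09=0x209
Byte[9]=8F: continuation. acc=(acc<<6)|0x0F=0x824F
Completed: cp=U+824F (starts at byte 7)
Byte[10]=F0: 4-byte lead, need 3 cont bytes. acc=0x0
Byte[11]=A8: continuation. acc=(acc<<6)|0x28=0x28
Byte[12]=84: continuation. acc=(acc<<6)|0x04=0xA04
Byte[13]=92: continuation. acc=(acc<<6)|0x12=0x28112
Completed: cp=U+28112 (starts at byte 10)
Byte[14]=E1: 3-byte lead, need 2 cont bytes. acc=0x1
Byte[15]=9B: continuation. acc=(acc<<6)|0x1B=0x5B
Byte[16]=B5: continuation. acc=(acc<<6)|0x35=0x16F5
Completed: cp=U+16F5 (starts at byte 14)

Answer: U+CF51 U+2884C U+824F U+28112 U+16F5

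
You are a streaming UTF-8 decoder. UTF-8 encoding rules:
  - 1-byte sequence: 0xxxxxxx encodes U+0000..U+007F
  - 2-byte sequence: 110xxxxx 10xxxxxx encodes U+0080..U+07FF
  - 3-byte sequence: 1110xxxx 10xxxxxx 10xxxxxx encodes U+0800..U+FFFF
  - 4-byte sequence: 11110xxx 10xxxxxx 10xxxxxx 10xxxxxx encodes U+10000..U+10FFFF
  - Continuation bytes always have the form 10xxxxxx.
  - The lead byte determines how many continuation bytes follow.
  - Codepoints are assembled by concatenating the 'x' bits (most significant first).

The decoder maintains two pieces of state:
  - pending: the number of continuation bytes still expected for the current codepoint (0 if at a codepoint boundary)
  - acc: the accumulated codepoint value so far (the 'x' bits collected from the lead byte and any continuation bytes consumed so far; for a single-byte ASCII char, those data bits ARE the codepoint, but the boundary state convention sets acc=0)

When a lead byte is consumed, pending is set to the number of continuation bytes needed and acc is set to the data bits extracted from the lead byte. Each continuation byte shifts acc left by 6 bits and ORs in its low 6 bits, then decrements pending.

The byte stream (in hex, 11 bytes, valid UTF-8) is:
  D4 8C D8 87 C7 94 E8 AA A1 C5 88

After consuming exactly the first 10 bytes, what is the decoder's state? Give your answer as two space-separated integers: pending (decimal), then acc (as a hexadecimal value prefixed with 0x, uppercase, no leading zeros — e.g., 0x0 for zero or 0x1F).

Answer: 1 0x5

Derivation:
Byte[0]=D4: 2-byte lead. pending=1, acc=0x14
Byte[1]=8C: continuation. acc=(acc<<6)|0x0C=0x50C, pending=0
Byte[2]=D8: 2-byte lead. pending=1, acc=0x18
Byte[3]=87: continuation. acc=(acc<<6)|0x07=0x607, pending=0
Byte[4]=C7: 2-byte lead. pending=1, acc=0x7
Byte[5]=94: continuation. acc=(acc<<6)|0x14=0x1D4, pending=0
Byte[6]=E8: 3-byte lead. pending=2, acc=0x8
Byte[7]=AA: continuation. acc=(acc<<6)|0x2A=0x22A, pending=1
Byte[8]=A1: continuation. acc=(acc<<6)|0x21=0x8AA1, pending=0
Byte[9]=C5: 2-byte lead. pending=1, acc=0x5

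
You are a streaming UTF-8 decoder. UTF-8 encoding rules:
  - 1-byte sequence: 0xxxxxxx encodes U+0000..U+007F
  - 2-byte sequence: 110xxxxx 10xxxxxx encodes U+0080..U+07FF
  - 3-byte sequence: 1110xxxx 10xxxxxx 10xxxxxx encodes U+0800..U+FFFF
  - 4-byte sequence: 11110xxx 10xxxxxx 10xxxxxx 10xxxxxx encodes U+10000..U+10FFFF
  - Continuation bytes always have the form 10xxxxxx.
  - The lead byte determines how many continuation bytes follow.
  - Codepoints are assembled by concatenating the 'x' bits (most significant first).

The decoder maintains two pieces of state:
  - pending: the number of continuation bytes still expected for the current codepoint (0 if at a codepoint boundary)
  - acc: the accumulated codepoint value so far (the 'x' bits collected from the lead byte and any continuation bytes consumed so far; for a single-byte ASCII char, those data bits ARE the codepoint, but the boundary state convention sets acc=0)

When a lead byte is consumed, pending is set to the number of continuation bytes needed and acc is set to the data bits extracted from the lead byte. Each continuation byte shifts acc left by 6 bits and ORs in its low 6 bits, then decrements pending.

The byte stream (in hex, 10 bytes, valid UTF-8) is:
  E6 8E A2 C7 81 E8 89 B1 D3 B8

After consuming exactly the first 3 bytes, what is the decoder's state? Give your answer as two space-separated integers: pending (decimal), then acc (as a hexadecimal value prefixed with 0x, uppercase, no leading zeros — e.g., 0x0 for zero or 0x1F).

Answer: 0 0x63A2

Derivation:
Byte[0]=E6: 3-byte lead. pending=2, acc=0x6
Byte[1]=8E: continuation. acc=(acc<<6)|0x0E=0x18E, pending=1
Byte[2]=A2: continuation. acc=(acc<<6)|0x22=0x63A2, pending=0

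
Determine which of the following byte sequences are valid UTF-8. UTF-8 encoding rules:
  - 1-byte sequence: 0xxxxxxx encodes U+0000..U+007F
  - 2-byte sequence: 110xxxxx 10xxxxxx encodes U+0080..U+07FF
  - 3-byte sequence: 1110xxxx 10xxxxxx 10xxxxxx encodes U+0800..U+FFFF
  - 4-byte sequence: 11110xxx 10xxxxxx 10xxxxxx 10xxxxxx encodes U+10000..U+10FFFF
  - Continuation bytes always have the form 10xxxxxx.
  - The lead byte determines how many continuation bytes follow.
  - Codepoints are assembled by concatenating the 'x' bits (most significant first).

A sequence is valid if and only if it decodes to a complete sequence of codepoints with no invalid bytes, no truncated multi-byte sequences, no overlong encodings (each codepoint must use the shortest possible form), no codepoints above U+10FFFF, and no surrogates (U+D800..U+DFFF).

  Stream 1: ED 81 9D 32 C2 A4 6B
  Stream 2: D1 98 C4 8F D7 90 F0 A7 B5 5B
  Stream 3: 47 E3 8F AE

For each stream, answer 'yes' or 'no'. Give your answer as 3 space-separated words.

Stream 1: decodes cleanly. VALID
Stream 2: error at byte offset 9. INVALID
Stream 3: decodes cleanly. VALID

Answer: yes no yes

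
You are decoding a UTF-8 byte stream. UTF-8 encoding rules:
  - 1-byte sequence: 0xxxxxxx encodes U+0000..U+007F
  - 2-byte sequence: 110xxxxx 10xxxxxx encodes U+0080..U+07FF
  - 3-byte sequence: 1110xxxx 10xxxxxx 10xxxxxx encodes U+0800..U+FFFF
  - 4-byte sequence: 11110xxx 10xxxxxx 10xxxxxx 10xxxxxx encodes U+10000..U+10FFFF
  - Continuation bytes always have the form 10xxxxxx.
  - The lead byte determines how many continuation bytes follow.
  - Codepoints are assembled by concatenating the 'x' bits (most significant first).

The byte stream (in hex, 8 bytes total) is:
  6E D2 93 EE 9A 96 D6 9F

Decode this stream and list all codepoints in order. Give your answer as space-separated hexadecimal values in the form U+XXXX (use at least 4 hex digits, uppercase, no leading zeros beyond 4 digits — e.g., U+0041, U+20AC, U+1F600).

Byte[0]=6E: 1-byte ASCII. cp=U+006E
Byte[1]=D2: 2-byte lead, need 1 cont bytes. acc=0x12
Byte[2]=93: continuation. acc=(acc<<6)|0x13=0x493
Completed: cp=U+0493 (starts at byte 1)
Byte[3]=EE: 3-byte lead, need 2 cont bytes. acc=0xE
Byte[4]=9A: continuation. acc=(acc<<6)|0x1A=0x39A
Byte[5]=96: continuation. acc=(acc<<6)|0x16=0xE696
Completed: cp=U+E696 (starts at byte 3)
Byte[6]=D6: 2-byte lead, need 1 cont bytes. acc=0x16
Byte[7]=9F: continuation. acc=(acc<<6)|0x1F=0x59F
Completed: cp=U+059F (starts at byte 6)

Answer: U+006E U+0493 U+E696 U+059F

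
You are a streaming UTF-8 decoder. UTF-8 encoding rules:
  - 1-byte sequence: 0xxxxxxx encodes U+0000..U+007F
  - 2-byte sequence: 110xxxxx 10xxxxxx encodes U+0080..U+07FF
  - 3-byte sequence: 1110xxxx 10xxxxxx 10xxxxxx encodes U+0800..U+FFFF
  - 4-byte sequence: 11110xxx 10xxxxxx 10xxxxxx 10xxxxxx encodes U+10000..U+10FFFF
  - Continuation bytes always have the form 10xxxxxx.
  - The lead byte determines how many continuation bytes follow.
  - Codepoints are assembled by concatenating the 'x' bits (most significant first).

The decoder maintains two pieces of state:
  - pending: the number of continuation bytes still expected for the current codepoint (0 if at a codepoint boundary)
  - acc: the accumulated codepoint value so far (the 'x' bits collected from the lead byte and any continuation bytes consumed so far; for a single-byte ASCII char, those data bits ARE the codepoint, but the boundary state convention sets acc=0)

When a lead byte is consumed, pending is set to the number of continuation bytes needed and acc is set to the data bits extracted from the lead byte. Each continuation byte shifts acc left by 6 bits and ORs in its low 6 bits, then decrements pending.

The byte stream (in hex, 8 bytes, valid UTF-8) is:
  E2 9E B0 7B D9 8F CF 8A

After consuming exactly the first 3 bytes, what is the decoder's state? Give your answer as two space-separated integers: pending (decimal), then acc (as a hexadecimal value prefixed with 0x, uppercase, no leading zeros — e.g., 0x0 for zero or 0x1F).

Answer: 0 0x27B0

Derivation:
Byte[0]=E2: 3-byte lead. pending=2, acc=0x2
Byte[1]=9E: continuation. acc=(acc<<6)|0x1E=0x9E, pending=1
Byte[2]=B0: continuation. acc=(acc<<6)|0x30=0x27B0, pending=0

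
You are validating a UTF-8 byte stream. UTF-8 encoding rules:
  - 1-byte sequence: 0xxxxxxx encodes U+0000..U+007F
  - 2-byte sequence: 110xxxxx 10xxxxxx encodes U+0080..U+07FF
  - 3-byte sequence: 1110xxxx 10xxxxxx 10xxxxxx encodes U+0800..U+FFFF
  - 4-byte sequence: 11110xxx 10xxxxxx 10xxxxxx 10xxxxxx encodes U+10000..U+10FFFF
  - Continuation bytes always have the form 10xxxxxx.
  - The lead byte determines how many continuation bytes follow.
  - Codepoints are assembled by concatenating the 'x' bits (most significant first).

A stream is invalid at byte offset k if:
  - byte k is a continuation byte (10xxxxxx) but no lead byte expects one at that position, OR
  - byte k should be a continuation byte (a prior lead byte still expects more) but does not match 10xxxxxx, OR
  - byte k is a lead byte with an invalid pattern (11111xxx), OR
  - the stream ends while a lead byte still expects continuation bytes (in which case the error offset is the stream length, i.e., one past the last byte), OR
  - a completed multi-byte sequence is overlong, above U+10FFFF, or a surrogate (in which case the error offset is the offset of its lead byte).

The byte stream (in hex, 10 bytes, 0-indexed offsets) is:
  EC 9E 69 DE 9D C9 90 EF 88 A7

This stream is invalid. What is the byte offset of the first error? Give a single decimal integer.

Answer: 2

Derivation:
Byte[0]=EC: 3-byte lead, need 2 cont bytes. acc=0xC
Byte[1]=9E: continuation. acc=(acc<<6)|0x1E=0x31E
Byte[2]=69: expected 10xxxxxx continuation. INVALID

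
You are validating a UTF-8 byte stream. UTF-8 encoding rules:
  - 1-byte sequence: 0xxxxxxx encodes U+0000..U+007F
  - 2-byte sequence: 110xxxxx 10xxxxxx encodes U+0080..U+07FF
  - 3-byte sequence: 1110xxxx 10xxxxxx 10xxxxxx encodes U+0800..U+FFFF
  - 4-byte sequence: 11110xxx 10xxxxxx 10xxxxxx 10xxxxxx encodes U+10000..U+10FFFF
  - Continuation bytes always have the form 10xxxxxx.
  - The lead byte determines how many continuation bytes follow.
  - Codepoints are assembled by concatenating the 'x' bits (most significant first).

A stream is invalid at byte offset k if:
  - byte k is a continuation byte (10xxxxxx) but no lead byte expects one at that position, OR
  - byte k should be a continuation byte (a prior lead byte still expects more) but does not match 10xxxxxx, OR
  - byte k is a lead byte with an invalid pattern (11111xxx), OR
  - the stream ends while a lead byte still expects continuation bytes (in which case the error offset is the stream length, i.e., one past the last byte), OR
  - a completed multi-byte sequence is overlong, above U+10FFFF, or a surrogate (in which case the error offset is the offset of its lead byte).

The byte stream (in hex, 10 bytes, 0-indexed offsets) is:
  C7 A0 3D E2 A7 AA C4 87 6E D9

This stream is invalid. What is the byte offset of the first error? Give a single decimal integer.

Byte[0]=C7: 2-byte lead, need 1 cont bytes. acc=0x7
Byte[1]=A0: continuation. acc=(acc<<6)|0x20=0x1E0
Completed: cp=U+01E0 (starts at byte 0)
Byte[2]=3D: 1-byte ASCII. cp=U+003D
Byte[3]=E2: 3-byte lead, need 2 cont bytes. acc=0x2
Byte[4]=A7: continuation. acc=(acc<<6)|0x27=0xA7
Byte[5]=AA: continuation. acc=(acc<<6)|0x2A=0x29EA
Completed: cp=U+29EA (starts at byte 3)
Byte[6]=C4: 2-byte lead, need 1 cont bytes. acc=0x4
Byte[7]=87: continuation. acc=(acc<<6)|0x07=0x107
Completed: cp=U+0107 (starts at byte 6)
Byte[8]=6E: 1-byte ASCII. cp=U+006E
Byte[9]=D9: 2-byte lead, need 1 cont bytes. acc=0x19
Byte[10]: stream ended, expected continuation. INVALID

Answer: 10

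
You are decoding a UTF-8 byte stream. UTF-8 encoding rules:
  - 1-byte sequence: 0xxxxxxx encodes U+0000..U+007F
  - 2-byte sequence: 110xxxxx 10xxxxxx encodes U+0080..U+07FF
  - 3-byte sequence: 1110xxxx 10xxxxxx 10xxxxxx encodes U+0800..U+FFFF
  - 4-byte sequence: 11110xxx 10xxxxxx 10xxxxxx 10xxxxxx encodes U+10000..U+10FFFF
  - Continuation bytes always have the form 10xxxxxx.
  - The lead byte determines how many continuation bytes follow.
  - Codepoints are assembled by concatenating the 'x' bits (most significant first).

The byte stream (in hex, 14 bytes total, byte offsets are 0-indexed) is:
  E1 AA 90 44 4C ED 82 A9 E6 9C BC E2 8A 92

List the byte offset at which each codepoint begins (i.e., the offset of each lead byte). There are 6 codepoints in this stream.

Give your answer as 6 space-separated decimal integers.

Answer: 0 3 4 5 8 11

Derivation:
Byte[0]=E1: 3-byte lead, need 2 cont bytes. acc=0x1
Byte[1]=AA: continuation. acc=(acc<<6)|0x2A=0x6A
Byte[2]=90: continuation. acc=(acc<<6)|0x10=0x1A90
Completed: cp=U+1A90 (starts at byte 0)
Byte[3]=44: 1-byte ASCII. cp=U+0044
Byte[4]=4C: 1-byte ASCII. cp=U+004C
Byte[5]=ED: 3-byte lead, need 2 cont bytes. acc=0xD
Byte[6]=82: continuation. acc=(acc<<6)|0x02=0x342
Byte[7]=A9: continuation. acc=(acc<<6)|0x29=0xD0A9
Completed: cp=U+D0A9 (starts at byte 5)
Byte[8]=E6: 3-byte lead, need 2 cont bytes. acc=0x6
Byte[9]=9C: continuation. acc=(acc<<6)|0x1C=0x19C
Byte[10]=BC: continuation. acc=(acc<<6)|0x3C=0x673C
Completed: cp=U+673C (starts at byte 8)
Byte[11]=E2: 3-byte lead, need 2 cont bytes. acc=0x2
Byte[12]=8A: continuation. acc=(acc<<6)|0x0A=0x8A
Byte[13]=92: continuation. acc=(acc<<6)|0x12=0x2292
Completed: cp=U+2292 (starts at byte 11)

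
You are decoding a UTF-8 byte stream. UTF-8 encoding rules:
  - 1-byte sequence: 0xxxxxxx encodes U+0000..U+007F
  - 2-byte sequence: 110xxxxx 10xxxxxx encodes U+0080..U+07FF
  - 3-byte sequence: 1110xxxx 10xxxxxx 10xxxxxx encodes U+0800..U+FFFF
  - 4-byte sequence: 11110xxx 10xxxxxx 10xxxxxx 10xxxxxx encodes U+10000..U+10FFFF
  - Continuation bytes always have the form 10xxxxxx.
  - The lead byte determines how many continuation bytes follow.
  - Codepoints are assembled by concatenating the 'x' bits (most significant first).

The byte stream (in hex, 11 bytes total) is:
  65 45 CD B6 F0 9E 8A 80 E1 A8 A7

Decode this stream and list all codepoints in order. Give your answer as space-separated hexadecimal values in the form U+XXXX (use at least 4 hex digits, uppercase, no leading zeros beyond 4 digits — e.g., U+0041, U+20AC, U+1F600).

Byte[0]=65: 1-byte ASCII. cp=U+0065
Byte[1]=45: 1-byte ASCII. cp=U+0045
Byte[2]=CD: 2-byte lead, need 1 cont bytes. acc=0xD
Byte[3]=B6: continuation. acc=(acc<<6)|0x36=0x376
Completed: cp=U+0376 (starts at byte 2)
Byte[4]=F0: 4-byte lead, need 3 cont bytes. acc=0x0
Byte[5]=9E: continuation. acc=(acc<<6)|0x1E=0x1E
Byte[6]=8A: continuation. acc=(acc<<6)|0x0A=0x78A
Byte[7]=80: continuation. acc=(acc<<6)|0x00=0x1E280
Completed: cp=U+1E280 (starts at byte 4)
Byte[8]=E1: 3-byte lead, need 2 cont bytes. acc=0x1
Byte[9]=A8: continuation. acc=(acc<<6)|0x28=0x68
Byte[10]=A7: continuation. acc=(acc<<6)|0x27=0x1A27
Completed: cp=U+1A27 (starts at byte 8)

Answer: U+0065 U+0045 U+0376 U+1E280 U+1A27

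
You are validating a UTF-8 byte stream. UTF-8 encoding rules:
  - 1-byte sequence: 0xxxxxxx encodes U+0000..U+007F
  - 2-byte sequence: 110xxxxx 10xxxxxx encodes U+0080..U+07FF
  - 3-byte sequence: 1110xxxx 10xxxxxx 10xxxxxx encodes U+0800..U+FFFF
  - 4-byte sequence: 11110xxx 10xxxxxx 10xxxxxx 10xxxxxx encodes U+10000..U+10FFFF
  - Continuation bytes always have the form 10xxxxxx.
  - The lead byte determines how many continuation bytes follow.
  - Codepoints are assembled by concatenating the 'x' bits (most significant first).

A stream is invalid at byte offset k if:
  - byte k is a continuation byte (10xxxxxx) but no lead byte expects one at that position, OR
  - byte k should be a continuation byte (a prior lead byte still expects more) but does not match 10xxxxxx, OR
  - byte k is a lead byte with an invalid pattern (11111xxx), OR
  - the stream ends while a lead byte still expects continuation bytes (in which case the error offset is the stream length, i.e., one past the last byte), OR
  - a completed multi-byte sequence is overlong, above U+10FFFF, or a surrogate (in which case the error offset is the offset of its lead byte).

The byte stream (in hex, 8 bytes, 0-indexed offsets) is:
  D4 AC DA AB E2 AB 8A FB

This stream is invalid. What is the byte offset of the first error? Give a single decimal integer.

Byte[0]=D4: 2-byte lead, need 1 cont bytes. acc=0x14
Byte[1]=AC: continuation. acc=(acc<<6)|0x2C=0x52C
Completed: cp=U+052C (starts at byte 0)
Byte[2]=DA: 2-byte lead, need 1 cont bytes. acc=0x1A
Byte[3]=AB: continuation. acc=(acc<<6)|0x2B=0x6AB
Completed: cp=U+06AB (starts at byte 2)
Byte[4]=E2: 3-byte lead, need 2 cont bytes. acc=0x2
Byte[5]=AB: continuation. acc=(acc<<6)|0x2B=0xAB
Byte[6]=8A: continuation. acc=(acc<<6)|0x0A=0x2ACA
Completed: cp=U+2ACA (starts at byte 4)
Byte[7]=FB: INVALID lead byte (not 0xxx/110x/1110/11110)

Answer: 7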